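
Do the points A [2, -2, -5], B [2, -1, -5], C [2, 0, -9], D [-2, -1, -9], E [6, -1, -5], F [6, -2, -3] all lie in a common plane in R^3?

No

The plane through A, B, C has normal n = AB × AC = (-4, 0, 0) and equation n·P = -8.
Checking the remaining points: n·D = 8, n·E = -24, n·F = -24.
Since n·D = 8 ≠ -8, D is off the plane and the points are not all coplanar.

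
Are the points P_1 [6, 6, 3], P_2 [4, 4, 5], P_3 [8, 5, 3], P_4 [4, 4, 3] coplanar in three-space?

With P_1 as base: P_1P_2 = (-2, -2, 2), P_1P_3 = (2, -1, 0), P_1P_4 = (-2, -2, 0).
P_1P_3 × P_1P_4 = (0, 0, -6).
P_1P_2 · (P_1P_3 × P_1P_4) = -12.
Since -12 ≠ 0, the four points are not coplanar.

No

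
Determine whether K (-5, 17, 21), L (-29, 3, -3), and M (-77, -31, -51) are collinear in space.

KL = (-24, -14, -24), KM = (-72, -48, -72).
Comparing components 2 and 3: (-14)(-72) − (-24)(-48) = -144 ≠ 0, so KL and KM are not parallel and the points are not collinear.

No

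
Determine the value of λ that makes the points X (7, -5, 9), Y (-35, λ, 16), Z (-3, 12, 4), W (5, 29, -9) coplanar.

16

Coplanarity ⇔ det[XY; XZ; XW] = 0.
Expanding, this is linear in λ: (-170)λ + (2720) = 0.
So λ = 16.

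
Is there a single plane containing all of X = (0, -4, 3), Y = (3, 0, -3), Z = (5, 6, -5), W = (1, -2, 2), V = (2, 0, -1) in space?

No

The plane through X, Y, Z has normal n = XY × XZ = (28, -6, 10) and equation n·P = 54.
Checking the remaining points: n·W = 60, n·V = 46.
Since n·W = 60 ≠ 54, W is off the plane and the points are not all coplanar.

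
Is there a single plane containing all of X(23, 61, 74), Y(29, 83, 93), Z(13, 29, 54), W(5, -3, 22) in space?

With X as base: XY = (6, 22, 19), XZ = (-10, -32, -20), XW = (-18, -64, -52).
XZ × XW = (384, -160, 64).
XY · (XZ × XW) = 0.
The scalar triple product vanishes, so the four points are coplanar.

Yes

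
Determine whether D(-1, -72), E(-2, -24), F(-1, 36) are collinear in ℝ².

No

DE = (-1, 48), DF = (0, 108).
If collinear, DF would be a scalar multiple of DE. But (-1)·(108) ≠ (48)·(0) (difference -108), so they are not parallel; the points are not collinear.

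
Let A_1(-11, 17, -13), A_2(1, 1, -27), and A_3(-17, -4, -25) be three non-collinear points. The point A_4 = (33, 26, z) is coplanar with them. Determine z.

Coplanarity requires A_1A_2 · (A_1A_3 × A_1A_4) = 0.
A_1A_2 = (12, -16, -14), A_1A_3 = (-6, -21, -12); the triple product is linear in z with coefficient -348 and constant term -6960.
Setting it to zero: z = -20.

-20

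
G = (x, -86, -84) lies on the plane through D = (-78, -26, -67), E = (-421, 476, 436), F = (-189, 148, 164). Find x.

-31

Coplanarity requires DE · (DF × DG) = 0.
DE = (-343, 502, 503), DF = (-111, 174, 231); the triple product is linear in x with coefficient 28440 and constant term 881640.
Setting it to zero: x = -31.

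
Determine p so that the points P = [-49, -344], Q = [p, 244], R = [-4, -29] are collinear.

The three points are collinear iff det[PQ; PR] = 0.
This determinant is linear in p: (315)p + (-11025) = 0, so p = 35.

35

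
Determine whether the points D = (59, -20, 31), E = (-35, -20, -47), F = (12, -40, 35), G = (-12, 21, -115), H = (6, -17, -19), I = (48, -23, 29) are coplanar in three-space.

No

The plane through D, E, F has normal n = DE × DF = (-1560, 4042, 1880) and equation n·P = -114600.
Checking the remaining points: n·G = -112598, n·H = -113794, n·I = -113326.
Since n·G = -112598 ≠ -114600, G is off the plane and the points are not all coplanar.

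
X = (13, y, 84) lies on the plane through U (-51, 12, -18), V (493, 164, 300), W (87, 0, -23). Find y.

68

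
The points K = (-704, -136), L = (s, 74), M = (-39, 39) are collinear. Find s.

94

Collinearity: (L − K) must be parallel to (M − K) = (665, 175).
Cross-multiplying the components: (s − (-704))·(175) = (210)·(665).
Solving gives s = 94.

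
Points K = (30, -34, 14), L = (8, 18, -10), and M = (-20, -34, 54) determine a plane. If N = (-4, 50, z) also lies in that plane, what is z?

-26

A normal to the plane is n = KL × KM = (2080, 2080, 2600).
N lies in the plane iff n · KN = 0.
This gives (2600)z + (67600) = 0, so z = -26.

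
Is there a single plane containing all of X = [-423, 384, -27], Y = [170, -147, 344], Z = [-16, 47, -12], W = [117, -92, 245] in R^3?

Yes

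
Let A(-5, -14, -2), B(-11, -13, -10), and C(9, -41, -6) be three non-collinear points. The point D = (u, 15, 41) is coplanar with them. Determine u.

The plane through A, B, C has equation −220x − 136y + 148z = 2708.
Substituting D: (-220)u + (4028) = 2708, so u = 6.

6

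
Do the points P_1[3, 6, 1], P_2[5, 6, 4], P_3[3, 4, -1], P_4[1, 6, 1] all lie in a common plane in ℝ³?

The four points are coplanar iff the 3×3 determinant with rows P_1P_2, P_1P_3, P_1P_4 is zero.
Rows: (2, 0, 3), (0, -2, -2), (-2, 0, 0).
Expanding along the first row: (2)(0) − (0)(-4) + (3)(-4) = -12.
Nonzero ⇒ not coplanar.

No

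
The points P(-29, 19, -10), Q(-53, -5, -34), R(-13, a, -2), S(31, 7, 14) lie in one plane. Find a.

Normal to plane PQS: n = (-864, -864, 1728); plane equation n·X = -8640.
Requiring n·R = -8640: (-864)a + (7776) = -8640.
So a = 19.

19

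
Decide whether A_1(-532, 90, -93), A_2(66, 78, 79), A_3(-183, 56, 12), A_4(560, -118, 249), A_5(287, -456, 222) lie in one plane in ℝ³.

The plane through A_1, A_2, A_3 has normal n = A_1A_2 × A_1A_3 = (4588, -2762, -16144) and equation n·P = -1188004.
Checking the remaining points: n·A_4 = -1124660, n·A_5 = -1007740.
Since n·A_4 = -1124660 ≠ -1188004, A_4 is off the plane and the points are not all coplanar.

No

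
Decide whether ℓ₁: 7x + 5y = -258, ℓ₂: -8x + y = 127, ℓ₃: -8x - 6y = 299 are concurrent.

Intersecting ℓ₁ and ℓ₂: solving the 2×2 system gives (x, y) = (-19, -25).
Substitute into ℓ₃: (-8)(-19) + (-6)(-25) = 302.
But ℓ₃ requires 299 ≠ 302, so the three lines have no common point.

No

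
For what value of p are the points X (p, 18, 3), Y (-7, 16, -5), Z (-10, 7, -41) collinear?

-19/3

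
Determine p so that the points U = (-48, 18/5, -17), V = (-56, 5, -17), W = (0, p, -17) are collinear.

Direction UV = (-8, 7/5, 0). From the x-coordinate of W, the parameter along the line is τ = (0 − (-48))/(-8) = -6.
Then p = 18/5 + (-6)·(7/5) = -24/5.

-24/5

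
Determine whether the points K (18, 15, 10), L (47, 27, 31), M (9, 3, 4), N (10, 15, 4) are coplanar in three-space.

Yes

A normal to the plane through K, L, M is n = KL × KM = (180, -15, -240).
The plane has equation n·P = 615. For N: n·N = 615.
Equal, so N lies in the plane and all four are coplanar.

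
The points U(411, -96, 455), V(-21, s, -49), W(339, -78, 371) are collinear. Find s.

12

Collinearity requires UV × UW = 0; each component is linear in s.
The x-component gives (-84)s + (1008) = 0, so s = 12.
The remaining components then also vanish.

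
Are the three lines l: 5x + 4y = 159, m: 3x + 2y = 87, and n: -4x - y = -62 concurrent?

No

Intersecting l and m: solving the 2×2 system gives (x, y) = (15, 21).
Substitute into n: (-4)(15) + (-1)(21) = -81.
But n requires -62 ≠ -81, so the three lines have no common point.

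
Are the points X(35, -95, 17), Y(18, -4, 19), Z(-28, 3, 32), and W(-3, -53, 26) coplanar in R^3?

No

A normal to the plane through X, Y, Z is n = XY × XZ = (1169, 129, 4067).
The plane has equation n·P = 97799. For W: n·W = 95398.
95398 ≠ 97799, so W is off the plane.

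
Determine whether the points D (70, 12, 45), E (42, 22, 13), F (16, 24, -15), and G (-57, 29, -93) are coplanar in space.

The four points are coplanar iff the 3×3 determinant with rows DE, DF, DG is zero.
Rows: (-28, 10, -32), (-54, 12, -60), (-127, 17, -138).
Expanding along the first row: (-28)(-636) − (10)(-168) + (-32)(606) = 96.
Nonzero ⇒ not coplanar.

No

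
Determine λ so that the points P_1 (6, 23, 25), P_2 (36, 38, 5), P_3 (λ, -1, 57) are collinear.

-42

Collinearity requires P_1P_2 × P_1P_3 = 0; each component is linear in λ.
The y-component gives (-20)λ + (-840) = 0, so λ = -42.
The remaining components then also vanish.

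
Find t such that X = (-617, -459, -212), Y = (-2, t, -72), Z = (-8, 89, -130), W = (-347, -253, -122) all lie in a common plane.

The points are coplanar iff XY · (XZ × XW) = 0.
Expanding, this is linear in t: (-32670)t + (1796850) = 0.
So t = 55.

55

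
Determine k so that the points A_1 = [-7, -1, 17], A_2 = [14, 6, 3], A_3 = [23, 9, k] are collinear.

-3

Collinearity requires A_1A_2 × A_1A_3 = 0; each component is linear in k.
The x-component gives (7)k + (21) = 0, so k = -3.
The remaining components then also vanish.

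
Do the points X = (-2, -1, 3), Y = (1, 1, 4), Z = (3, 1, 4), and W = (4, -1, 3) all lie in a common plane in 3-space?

With X as base: XY = (3, 2, 1), XZ = (5, 2, 1), XW = (6, 0, 0).
XZ × XW = (0, 6, -12).
XY · (XZ × XW) = 0.
The scalar triple product vanishes, so the four points are coplanar.

Yes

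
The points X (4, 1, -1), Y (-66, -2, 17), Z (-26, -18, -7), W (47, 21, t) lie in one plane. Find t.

Normal to plane XYZ: n = (360, -960, 1240); plane equation n·P = -760.
Requiring n·W = -760: (1240)t + (-3240) = -760.
So t = 2.

2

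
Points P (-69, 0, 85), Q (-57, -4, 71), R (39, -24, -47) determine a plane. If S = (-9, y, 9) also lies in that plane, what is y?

-8

Coplanarity requires PQ · (PR × PS) = 0.
PQ = (12, -4, -14), PR = (108, -24, -132); the triple product is linear in y with coefficient 72 and constant term 576.
Setting it to zero: y = -8.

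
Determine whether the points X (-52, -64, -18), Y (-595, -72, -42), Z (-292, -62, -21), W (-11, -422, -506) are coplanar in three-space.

No

A normal to the plane through X, Y, Z is n = XY × XZ = (72, 4131, -3006).
The plane has equation n·P = -214020. For W: n·W = -223038.
-223038 ≠ -214020, so W is off the plane.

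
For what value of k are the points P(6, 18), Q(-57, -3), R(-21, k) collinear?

The three points are collinear iff det[PQ; PR] = 0.
This determinant is linear in k: (-63)k + (567) = 0, so k = 9.

9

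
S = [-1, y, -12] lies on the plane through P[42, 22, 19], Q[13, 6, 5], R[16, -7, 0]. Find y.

A normal to the plane is n = PQ × PR = (-102, -187, 425).
S lies in the plane iff n · PS = 0.
This gives (-187)y + (-4675) = 0, so y = -25.

-25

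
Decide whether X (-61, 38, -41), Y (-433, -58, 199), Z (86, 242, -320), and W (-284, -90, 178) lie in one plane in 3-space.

The four points are coplanar iff the 3×3 determinant with rows XY, XZ, XW is zero.
Rows: (-372, -96, 240), (147, 204, -279), (-223, -128, 219).
Expanding along the first row: (-372)(8964) − (-96)(-30024) + (240)(26676) = 185328.
Nonzero ⇒ not coplanar.

No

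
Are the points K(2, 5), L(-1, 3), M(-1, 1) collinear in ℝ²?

KL = (-3, -2), KM = (-3, -4).
Twice the signed area of △KLM is (-3)(-4) − (-2)(-3) = 6.
The area is nonzero, so the three points are not collinear.

No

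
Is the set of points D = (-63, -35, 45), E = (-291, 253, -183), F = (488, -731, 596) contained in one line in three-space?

Yes

DE = (-228, 288, -228), DF = (551, -696, 551).
DE × DF = (0, 0, 0).
The cross product vanishes, so the three points are collinear.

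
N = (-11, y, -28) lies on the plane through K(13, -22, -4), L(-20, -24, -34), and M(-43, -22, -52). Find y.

The plane through K, L, M has equation 96x + 96y − 112z = -416.
Substituting N: (96)y + (2080) = -416, so y = -26.

-26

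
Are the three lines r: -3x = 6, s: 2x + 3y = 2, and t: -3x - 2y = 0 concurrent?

Lines aᵢx + bᵢy = cᵢ with pairwise distinct directions are concurrent exactly when det[aᵢ bᵢ cᵢ] = 0.
Here the determinant is 18.
Nonzero, so no common point exists.

No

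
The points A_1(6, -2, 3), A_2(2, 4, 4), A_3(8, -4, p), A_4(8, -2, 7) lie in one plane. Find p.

4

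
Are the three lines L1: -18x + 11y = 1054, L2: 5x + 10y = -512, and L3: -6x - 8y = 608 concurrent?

No

Lines aᵢx + bᵢy = cᵢ with pairwise distinct directions are concurrent exactly when det[aᵢ bᵢ cᵢ] = 0.
Here the determinant is -14280.
Nonzero, so no common point exists.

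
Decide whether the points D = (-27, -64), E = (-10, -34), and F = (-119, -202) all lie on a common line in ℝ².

No

DE = (17, 30), DF = (-92, -138).
Twice the signed area of △DEF is (17)(-138) − (30)(-92) = 414.
The area is nonzero, so the three points are not collinear.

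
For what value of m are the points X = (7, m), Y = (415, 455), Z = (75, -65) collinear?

-169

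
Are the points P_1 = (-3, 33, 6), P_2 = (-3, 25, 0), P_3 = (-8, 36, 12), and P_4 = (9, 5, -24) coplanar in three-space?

A normal to the plane through P_1, P_2, P_3 is n = P_1P_2 × P_1P_3 = (-30, 30, -40).
The plane has equation n·P = 840. For P_4: n·P_4 = 840.
Equal, so P_4 lies in the plane and all four are coplanar.

Yes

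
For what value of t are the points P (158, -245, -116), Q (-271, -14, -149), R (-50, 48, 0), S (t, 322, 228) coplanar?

The points are coplanar iff PQ · (PR × PS) = 0.
Expanding, this is linear in t: (36465)t + (-364650) = 0.
So t = 10.

10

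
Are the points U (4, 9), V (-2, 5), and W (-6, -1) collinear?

UV = (-6, -4), UW = (-10, -10).
If collinear, UW would be a scalar multiple of UV. But (-6)·(-10) ≠ (-4)·(-10) (difference 20), so they are not parallel; the points are not collinear.

No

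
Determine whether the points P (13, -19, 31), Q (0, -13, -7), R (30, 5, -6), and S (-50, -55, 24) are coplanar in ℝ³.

Yes

The four points are coplanar iff the 3×3 determinant with rows PQ, PR, PS is zero.
Rows: (-13, 6, -38), (17, 24, -37), (-63, -36, -7).
Expanding along the first row: (-13)(-1500) − (6)(-2450) + (-38)(900) = 0.
Zero determinant ⇒ coplanar.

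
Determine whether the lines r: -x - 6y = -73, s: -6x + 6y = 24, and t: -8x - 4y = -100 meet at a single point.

Intersecting r and s: solving the 2×2 system gives (x, y) = (7, 11).
Substitute into t: (-8)(7) + (-4)(11) = -100.
This equals -100, so (7, 11) lies on all three lines and they are concurrent.

Yes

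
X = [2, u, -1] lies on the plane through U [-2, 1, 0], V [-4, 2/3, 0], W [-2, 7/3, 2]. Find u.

The plane through U, V, W has equation −(2/3)x + 4y − (8/3)z = 16/3.
Substituting X: (4)u + (4/3) = 16/3, so u = 1.

1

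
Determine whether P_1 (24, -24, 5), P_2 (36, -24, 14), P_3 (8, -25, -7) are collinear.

No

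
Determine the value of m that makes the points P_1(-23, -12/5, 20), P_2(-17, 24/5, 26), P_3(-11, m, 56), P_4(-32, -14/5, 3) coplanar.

Normal to plane P_1P_2P_4: n = (-120, 48, 312/5); plane equation n·P = 19464/5.
Requiring n·P_3 = 19464/5: (48)m + (24072/5) = 19464/5.
So m = -96/5.

-96/5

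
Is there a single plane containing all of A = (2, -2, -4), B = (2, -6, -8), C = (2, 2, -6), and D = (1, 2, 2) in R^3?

No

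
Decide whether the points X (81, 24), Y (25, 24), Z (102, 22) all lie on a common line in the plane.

XY = (-56, 0), XZ = (21, -2).
Twice the signed area of △XYZ is (-56)(-2) − (0)(21) = 112.
The area is nonzero, so the three points are not collinear.

No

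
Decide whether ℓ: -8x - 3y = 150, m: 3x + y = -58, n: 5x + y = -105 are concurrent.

No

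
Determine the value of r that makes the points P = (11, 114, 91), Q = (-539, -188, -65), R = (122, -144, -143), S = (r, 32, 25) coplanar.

-2

The points are coplanar iff PQ · (PR × PS) = 0.
Expanding, this is linear in r: (30420)r + (60840) = 0.
So r = -2.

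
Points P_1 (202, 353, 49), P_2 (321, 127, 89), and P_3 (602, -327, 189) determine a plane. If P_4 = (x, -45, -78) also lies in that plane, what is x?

-10

A normal to the plane is n = P_1P_2 × P_1P_3 = (-4440, -660, 9480).
P_4 lies in the plane iff n · P_1P_4 = 0.
This gives (-4440)x + (-44400) = 0, so x = -10.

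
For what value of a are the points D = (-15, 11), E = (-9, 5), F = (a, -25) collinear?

Collinearity: (F − D) must be parallel to (E − D) = (6, -6).
Cross-multiplying the components: (a − (-15))·(-6) = (-36)·(6).
Solving gives a = 21.

21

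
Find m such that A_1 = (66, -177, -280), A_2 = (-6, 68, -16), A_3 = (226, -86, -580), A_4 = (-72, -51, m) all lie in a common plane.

71

The points are coplanar iff A_1A_2 · (A_1A_3 × A_1A_4) = 0.
Expanding, this is linear in m: (-45752)m + (3248392) = 0.
So m = 71.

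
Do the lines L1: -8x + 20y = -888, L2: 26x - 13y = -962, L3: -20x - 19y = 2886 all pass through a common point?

The three lines meet at one point iff the augmented coefficient matrix [aᵢ bᵢ cᵢ] has rank < 3, i.e. its determinant vanishes.
Here the determinant is 0.
It vanishes, so the lines are concurrent at (-74, -74).

Yes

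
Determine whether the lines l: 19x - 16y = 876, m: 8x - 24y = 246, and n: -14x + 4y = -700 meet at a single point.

No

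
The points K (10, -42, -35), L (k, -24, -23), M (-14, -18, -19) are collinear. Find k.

Collinearity requires KL × KM = 0; each component is linear in k.
The y-component gives (-16)k + (-128) = 0, so k = -8.
The remaining components then also vanish.

-8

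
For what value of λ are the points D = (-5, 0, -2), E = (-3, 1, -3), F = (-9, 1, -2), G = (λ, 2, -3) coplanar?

The points are coplanar iff DE · (DF × DG) = 0.
Expanding, this is linear in λ: (1)λ + (7) = 0.
So λ = -7.

-7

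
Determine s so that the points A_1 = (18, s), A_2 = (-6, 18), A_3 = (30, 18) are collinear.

18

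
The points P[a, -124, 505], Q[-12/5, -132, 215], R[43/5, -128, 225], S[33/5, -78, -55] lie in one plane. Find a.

The points are coplanar iff PQ · (PR × PS) = 0.
Expanding, this is linear in a: (1620)a + (-182412) = 0.
So a = 563/5.

563/5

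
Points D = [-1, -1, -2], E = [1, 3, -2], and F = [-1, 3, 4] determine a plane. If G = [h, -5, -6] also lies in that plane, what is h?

-5/3

The plane through D, E, F has equation 24x − 12y + 8z = -28.
Substituting G: (24)h + (12) = -28, so h = -5/3.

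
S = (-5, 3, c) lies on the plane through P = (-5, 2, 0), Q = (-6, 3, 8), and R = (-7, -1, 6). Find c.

2

A normal to the plane is n = PQ × PR = (30, -10, 5).
S lies in the plane iff n · PS = 0.
This gives (5)c + (-10) = 0, so c = 2.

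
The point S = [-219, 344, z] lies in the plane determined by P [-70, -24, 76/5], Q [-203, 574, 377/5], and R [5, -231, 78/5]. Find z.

The plane through P, Q, R has equation (63503/5)x + (22841/5)y − 17319z = -6309638/5.
Substituting S: (-17319)z + (-6049853/5) = -6309638/5, so z = 3.

3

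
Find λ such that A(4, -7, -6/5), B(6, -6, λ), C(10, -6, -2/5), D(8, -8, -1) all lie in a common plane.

Normal to plane ACD: n = (1, 2, -10); plane equation n·P = 2.
Requiring n·B = 2: (-10)λ + (-6) = 2.
So λ = -4/5.

-4/5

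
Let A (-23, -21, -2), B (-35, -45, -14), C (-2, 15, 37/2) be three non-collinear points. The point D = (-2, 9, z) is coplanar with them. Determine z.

The plane through A, B, C has equation −60x − 6y + 72z = 1362.
Substituting D: (72)z + (66) = 1362, so z = 18.

18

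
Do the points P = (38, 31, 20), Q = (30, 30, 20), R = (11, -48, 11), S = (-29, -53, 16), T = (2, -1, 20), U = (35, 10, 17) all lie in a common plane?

The plane through P, Q, R has normal n = PQ × PR = (9, -72, 605) and equation n·X = 10210.
Checking the remaining points: n·S = 13235, n·T = 12190, n·U = 9880.
Since n·S = 13235 ≠ 10210, S is off the plane and the points are not all coplanar.

No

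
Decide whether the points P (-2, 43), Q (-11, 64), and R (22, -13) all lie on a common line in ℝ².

PQ = (-9, 21), PR = (24, -56).
Twice the signed area of △PQR is (-9)(-56) − (21)(24) = 0.
The triangle is degenerate (zero area), so the points are collinear.

Yes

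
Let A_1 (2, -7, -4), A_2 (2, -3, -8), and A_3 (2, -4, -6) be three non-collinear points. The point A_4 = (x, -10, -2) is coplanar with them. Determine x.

A normal to the plane is n = A_1A_2 × A_1A_3 = (4, 0, 0).
A_4 lies in the plane iff n · A_1A_4 = 0.
This gives (4)x + (-8) = 0, so x = 2.

2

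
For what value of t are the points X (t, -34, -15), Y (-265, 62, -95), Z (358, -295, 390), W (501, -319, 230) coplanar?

The points are coplanar iff XY · (XZ × XW) = 0.
Expanding, this is linear in t: (-68760)t + (-4881960) = 0.
So t = -71.

-71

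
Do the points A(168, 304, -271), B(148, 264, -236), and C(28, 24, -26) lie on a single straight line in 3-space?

AB = (-20, -40, 35), AC = (-140, -280, 245).
AB × AC = (0, 0, 0).
The cross product vanishes, so the three points are collinear.

Yes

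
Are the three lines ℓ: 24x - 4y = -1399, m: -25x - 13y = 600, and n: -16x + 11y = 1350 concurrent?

No

Lines aᵢx + bᵢy = cᵢ with pairwise distinct directions are concurrent exactly when det[aᵢ bᵢ cᵢ] = 0.
Here the determinant is -483.
Nonzero, so no common point exists.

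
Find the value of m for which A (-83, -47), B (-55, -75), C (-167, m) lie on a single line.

Collinearity: (C − A) must be parallel to (B − A) = (28, -28).
Cross-multiplying the components: (m − (-47))·(28) = (-84)·(-28).
Solving gives m = 37.

37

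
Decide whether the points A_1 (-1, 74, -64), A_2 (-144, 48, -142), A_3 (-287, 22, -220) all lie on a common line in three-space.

Yes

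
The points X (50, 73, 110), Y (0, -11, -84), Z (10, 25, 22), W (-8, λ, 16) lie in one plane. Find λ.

13

Coplanarity ⇔ det[XY; XZ; XW] = 0.
Expanding, this is linear in λ: (3360)λ + (-43680) = 0.
So λ = 13.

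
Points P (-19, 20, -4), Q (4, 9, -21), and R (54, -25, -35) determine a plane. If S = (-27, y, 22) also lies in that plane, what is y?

A normal to the plane is n = PQ × PR = (-424, -528, -232).
S lies in the plane iff n · PS = 0.
This gives (-528)y + (7920) = 0, so y = 15.

15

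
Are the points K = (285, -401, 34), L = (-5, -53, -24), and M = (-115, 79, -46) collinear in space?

Yes

KL = (-290, 348, -58), KM = (-400, 480, -80).
KL × KM = (0, 0, 0).
The cross product vanishes, so the three points are collinear.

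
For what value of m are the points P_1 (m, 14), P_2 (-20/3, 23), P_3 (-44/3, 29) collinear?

Collinearity: (P_1 − P_2) must be parallel to (P_3 − P_2) = (-8, 6).
Cross-multiplying the components: (m − (-20/3))·(6) = (-9)·(-8).
Solving gives m = 16/3.

16/3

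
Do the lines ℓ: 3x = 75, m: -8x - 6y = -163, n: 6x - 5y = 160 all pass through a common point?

Intersecting ℓ and m: solving the 2×2 system gives (x, y) = (25, -37/6).
Substitute into n: (6)(25) + (-5)(-37/6) = 1085/6.
But n requires 160 ≠ 1085/6, so the three lines have no common point.

No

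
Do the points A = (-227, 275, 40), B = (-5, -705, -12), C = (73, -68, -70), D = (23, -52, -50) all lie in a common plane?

With A as base: AB = (222, -980, -52), AC = (300, -343, -110), AD = (250, -327, -90).
AC × AD = (-5100, -500, -12350).
AB · (AC × AD) = 0.
The scalar triple product vanishes, so the four points are coplanar.

Yes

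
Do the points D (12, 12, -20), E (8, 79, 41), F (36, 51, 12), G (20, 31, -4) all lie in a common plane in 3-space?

No

The four points are coplanar iff the 3×3 determinant with rows DE, DF, DG is zero.
Rows: (-4, 67, 61), (24, 39, 32), (8, 19, 16).
Expanding along the first row: (-4)(16) − (67)(128) + (61)(144) = 144.
Nonzero ⇒ not coplanar.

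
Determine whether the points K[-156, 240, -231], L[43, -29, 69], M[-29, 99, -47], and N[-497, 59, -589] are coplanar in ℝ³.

Yes

The four points are coplanar iff the 3×3 determinant with rows KL, KM, KN is zero.
Rows: (199, -269, 300), (127, -141, 184), (-341, -181, -358).
Expanding along the first row: (199)(83782) − (-269)(17278) + (300)(-71068) = 0.
Zero determinant ⇒ coplanar.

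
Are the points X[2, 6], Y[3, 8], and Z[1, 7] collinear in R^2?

No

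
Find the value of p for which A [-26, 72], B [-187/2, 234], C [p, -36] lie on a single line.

The three points are collinear iff det[AB; AC] = 0.
This determinant is linear in p: (-162)p + (3078) = 0, so p = 19.

19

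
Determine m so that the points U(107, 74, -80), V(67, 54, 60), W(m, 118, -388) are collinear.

Direction UV = (-40, -20, 140). From the y-coordinate of W, the parameter along the line is τ = (118 − 74)/(-20) = -11/5.
Then m = 107 + (-11/5)·(-40) = 195.

195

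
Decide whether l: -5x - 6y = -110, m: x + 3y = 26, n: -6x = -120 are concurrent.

No

Lines aᵢx + bᵢy = cᵢ with pairwise distinct directions are concurrent exactly when det[aᵢ bᵢ cᵢ] = 0.
Here the determinant is 36.
Nonzero, so no common point exists.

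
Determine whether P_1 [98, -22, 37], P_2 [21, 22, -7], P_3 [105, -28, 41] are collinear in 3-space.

P_1P_2 = (-77, 44, -44), P_1P_3 = (7, -6, 4).
P_1P_2 × P_1P_3 = (-88, 0, 154).
The cross product is nonzero, so the points do not lie on one line.

No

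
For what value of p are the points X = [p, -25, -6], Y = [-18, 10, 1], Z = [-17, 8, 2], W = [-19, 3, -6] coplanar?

The points are coplanar iff XY · (XZ × XW) = 0.
Expanding, this is linear in p: (-21)p + (-231) = 0.
So p = -11.

-11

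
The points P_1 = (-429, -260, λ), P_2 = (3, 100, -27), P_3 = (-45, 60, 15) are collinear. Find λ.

Direction P_2P_3 = (-48, -40, 42). From the x-coordinate of P_1, the parameter along the line is τ = (-429 − 3)/(-48) = 9.
Then λ = (-27) + 9·(42) = 351.

351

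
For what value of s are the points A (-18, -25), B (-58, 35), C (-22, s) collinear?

The three points are collinear iff det[AB; AC] = 0.
This determinant is linear in s: (-40)s + (-760) = 0, so s = -19.

-19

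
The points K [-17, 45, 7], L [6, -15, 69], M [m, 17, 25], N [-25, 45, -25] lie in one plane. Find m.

-9

The points are coplanar iff KL · (KM × KN) = 0.
Expanding, this is linear in m: (-1920)m + (-17280) = 0.
So m = -9.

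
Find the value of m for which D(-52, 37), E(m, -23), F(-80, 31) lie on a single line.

Collinearity: (E − D) must be parallel to (F − D) = (-28, -6).
Cross-multiplying the components: (m − (-52))·(-6) = (-60)·(-28).
Solving gives m = -332.

-332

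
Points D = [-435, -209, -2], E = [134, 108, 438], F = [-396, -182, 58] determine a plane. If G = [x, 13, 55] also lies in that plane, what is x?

Coplanarity requires DE · (DF × DG) = 0.
DE = (569, 317, 440), DF = (39, 27, 60); the triple product is linear in x with coefficient 7140 and constant term -492660.
Setting it to zero: x = 69.

69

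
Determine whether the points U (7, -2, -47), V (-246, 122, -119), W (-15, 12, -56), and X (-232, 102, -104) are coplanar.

No

With U as base: UV = (-253, 124, -72), UW = (-22, 14, -9), UX = (-239, 104, -57).
UW × UX = (138, 897, 1058).
UV · (UW × UX) = 138.
Since 138 ≠ 0, the four points are not coplanar.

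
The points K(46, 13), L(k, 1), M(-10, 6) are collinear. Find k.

-50

Collinearity: (L − K) must be parallel to (M − K) = (-56, -7).
Cross-multiplying the components: (k − 46)·(-7) = (-12)·(-56).
Solving gives k = -50.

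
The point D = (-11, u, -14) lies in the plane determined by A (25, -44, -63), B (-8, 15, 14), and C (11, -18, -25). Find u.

14

The plane through A, B, C has equation 240x + 176y − 32z = 272.
Substituting D: (176)u + (-2192) = 272, so u = 14.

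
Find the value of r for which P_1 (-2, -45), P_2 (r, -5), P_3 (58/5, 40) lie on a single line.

22/5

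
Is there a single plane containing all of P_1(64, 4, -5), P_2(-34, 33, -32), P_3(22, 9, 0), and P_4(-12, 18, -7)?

Yes

With P_1 as base: P_1P_2 = (-98, 29, -27), P_1P_3 = (-42, 5, 5), P_1P_4 = (-76, 14, -2).
P_1P_3 × P_1P_4 = (-80, -464, -208).
P_1P_2 · (P_1P_3 × P_1P_4) = 0.
The scalar triple product vanishes, so the four points are coplanar.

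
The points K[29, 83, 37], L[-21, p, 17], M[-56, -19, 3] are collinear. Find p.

23

Direction KM = (-85, -102, -34). From the x-coordinate of L, the parameter along the line is τ = (-21 − 29)/(-85) = 10/17.
Then p = 83 + 10/17·(-102) = 23.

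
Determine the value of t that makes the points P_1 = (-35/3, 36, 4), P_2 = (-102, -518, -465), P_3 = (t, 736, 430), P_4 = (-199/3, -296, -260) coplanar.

323/3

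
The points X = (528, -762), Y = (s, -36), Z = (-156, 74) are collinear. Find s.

Collinearity: (Y − X) must be parallel to (Z − X) = (-684, 836).
Cross-multiplying the components: (s − 528)·(836) = (726)·(-684).
Solving gives s = -66.

-66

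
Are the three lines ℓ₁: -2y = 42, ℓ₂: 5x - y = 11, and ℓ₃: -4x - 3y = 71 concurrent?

Intersecting ℓ₁ and ℓ₂: solving the 2×2 system gives (x, y) = (-2, -21).
Substitute into ℓ₃: (-4)(-2) + (-3)(-21) = 71.
This equals 71, so (-2, -21) lies on all three lines and they are concurrent.

Yes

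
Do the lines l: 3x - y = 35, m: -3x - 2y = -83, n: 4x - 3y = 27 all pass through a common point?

Intersecting l and m: solving the 2×2 system gives (x, y) = (17, 16).
Substitute into n: (4)(17) + (-3)(16) = 20.
But n requires 27 ≠ 20, so the three lines have no common point.

No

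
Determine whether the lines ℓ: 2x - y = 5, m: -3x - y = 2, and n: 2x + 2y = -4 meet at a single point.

No

The three lines meet at one point iff the augmented coefficient matrix [aᵢ bᵢ cᵢ] has rank < 3, i.e. its determinant vanishes.
Here the determinant is -12.
Nonzero, so no common point exists.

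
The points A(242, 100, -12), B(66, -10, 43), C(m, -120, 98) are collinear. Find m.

Collinearity requires AB × AC = 0; each component is linear in m.
The y-component gives (55)m + (6050) = 0, so m = -110.
The remaining components then also vanish.

-110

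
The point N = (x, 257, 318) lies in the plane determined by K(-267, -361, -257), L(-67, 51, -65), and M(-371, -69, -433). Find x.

259

Coplanarity requires KL · (KM × KN) = 0.
KL = (200, 412, 192), KM = (-104, 292, -176); the triple product is linear in x with coefficient -128576 and constant term 33301184.
Setting it to zero: x = 259.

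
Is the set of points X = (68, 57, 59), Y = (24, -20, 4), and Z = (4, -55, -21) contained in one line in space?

XY = (-44, -77, -55), XZ = (-64, -112, -80).
Each component of XZ is 16/11 times the corresponding component of XY, so XZ = 16/11·XY and the points are collinear.

Yes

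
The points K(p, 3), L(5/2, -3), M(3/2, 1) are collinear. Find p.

1

The three points are collinear iff det[KL; KM] = 0.
This determinant is linear in p: (-4)p + (4) = 0, so p = 1.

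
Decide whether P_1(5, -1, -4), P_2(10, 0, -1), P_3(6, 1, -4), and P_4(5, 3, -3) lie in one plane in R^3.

No

The four points are coplanar iff the 3×3 determinant with rows P_1P_2, P_1P_3, P_1P_4 is zero.
Rows: (5, 1, 3), (1, 2, 0), (0, 4, 1).
Expanding along the first row: (5)(2) − (1)(1) + (3)(4) = 21.
Nonzero ⇒ not coplanar.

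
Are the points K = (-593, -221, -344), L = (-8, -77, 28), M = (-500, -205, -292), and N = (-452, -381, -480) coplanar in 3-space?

With K as base: KL = (585, 144, 372), KM = (93, 16, 52), KN = (141, -160, -136).
KM × KN = (6144, 19980, -17136).
KL · (KM × KN) = 96768.
Since 96768 ≠ 0, the four points are not coplanar.

No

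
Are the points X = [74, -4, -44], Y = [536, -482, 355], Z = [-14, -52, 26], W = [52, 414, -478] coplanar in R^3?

The four points are coplanar iff the 3×3 determinant with rows XY, XZ, XW is zero.
Rows: (462, -478, 399), (-88, -48, 70), (-22, 418, -434).
Expanding along the first row: (462)(-8428) − (-478)(39732) + (399)(-37840) = 0.
Zero determinant ⇒ coplanar.

Yes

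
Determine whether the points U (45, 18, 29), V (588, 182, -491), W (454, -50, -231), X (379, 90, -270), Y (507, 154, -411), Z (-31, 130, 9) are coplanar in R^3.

The plane through U, V, W has normal n = UV × UW = (-78000, -71500, -104000) and equation n·P = -7813000.
Checking the remaining points: n·X = -7917000, n·Y = -7813000, n·Z = -7813000.
Since n·X = -7917000 ≠ -7813000, X is off the plane and the points are not all coplanar.

No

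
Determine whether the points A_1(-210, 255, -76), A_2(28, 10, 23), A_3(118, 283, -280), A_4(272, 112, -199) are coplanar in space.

No

A normal to the plane through A_1, A_2, A_3 is n = A_1A_2 × A_1A_3 = (47208, 81024, 87024).
The plane has equation n·P = 4133616. For A_4: n·A_4 = 4597488.
4597488 ≠ 4133616, so A_4 is off the plane.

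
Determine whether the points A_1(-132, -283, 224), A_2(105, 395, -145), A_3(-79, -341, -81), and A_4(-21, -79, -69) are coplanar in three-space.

No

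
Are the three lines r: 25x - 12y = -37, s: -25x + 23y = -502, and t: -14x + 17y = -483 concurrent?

Yes

Lines aᵢx + bᵢy = cᵢ with pairwise distinct directions are concurrent exactly when det[aᵢ bᵢ cᵢ] = 0.
Here the determinant is 0.
It vanishes, so the lines are concurrent at (-25, -49).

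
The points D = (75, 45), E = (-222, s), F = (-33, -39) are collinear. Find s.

The three points are collinear iff det[DE; DF] = 0.
This determinant is linear in s: (108)s + (20088) = 0, so s = -186.

-186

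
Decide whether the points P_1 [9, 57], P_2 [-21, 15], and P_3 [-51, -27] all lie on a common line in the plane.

P_1P_2 = (-30, -42), P_1P_3 = (-60, -84).
Twice the signed area of △P_1P_2P_3 is (-30)(-84) − (-42)(-60) = 0.
The triangle is degenerate (zero area), so the points are collinear.

Yes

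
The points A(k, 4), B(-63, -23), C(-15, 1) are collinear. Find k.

-9

Collinearity: (A − B) must be parallel to (C − B) = (48, 24).
Cross-multiplying the components: (k − (-63))·(24) = (27)·(48).
Solving gives k = -9.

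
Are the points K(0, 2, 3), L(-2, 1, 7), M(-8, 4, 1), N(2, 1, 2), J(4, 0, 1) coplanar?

The plane through K, L, M has normal n = KL × KM = (-6, -36, -12) and equation n·P = -108.
Checking the remaining points: n·N = -72, n·J = -36.
Since n·N = -72 ≠ -108, N is off the plane and the points are not all coplanar.

No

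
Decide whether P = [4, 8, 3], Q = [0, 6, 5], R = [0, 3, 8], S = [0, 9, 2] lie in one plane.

Yes

A normal to the plane through P, Q, R is n = PQ × PR = (0, 12, 12).
The plane has equation n·X = 132. For S: n·S = 132.
Equal, so S lies in the plane and all four are coplanar.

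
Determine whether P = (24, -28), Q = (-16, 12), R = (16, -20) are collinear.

Yes

PQ = (-40, 40), PR = (-8, 8).
Twice the signed area of △PQR is (-40)(8) − (40)(-8) = 0.
The triangle is degenerate (zero area), so the points are collinear.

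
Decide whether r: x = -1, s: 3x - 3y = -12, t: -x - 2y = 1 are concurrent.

No

Lines aᵢx + bᵢy = cᵢ with pairwise distinct directions are concurrent exactly when det[aᵢ bᵢ cᵢ] = 0.
Here the determinant is -18.
Nonzero, so no common point exists.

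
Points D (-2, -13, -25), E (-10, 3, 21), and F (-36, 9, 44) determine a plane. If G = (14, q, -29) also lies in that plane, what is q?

-13

Coplanarity requires DE · (DF × DG) = 0.
DE = (-8, 16, 46), DF = (-34, 22, 69); the triple product is linear in q with coefficient -1012 and constant term -13156.
Setting it to zero: q = -13.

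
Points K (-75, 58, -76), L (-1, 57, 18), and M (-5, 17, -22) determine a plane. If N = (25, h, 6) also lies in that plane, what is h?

5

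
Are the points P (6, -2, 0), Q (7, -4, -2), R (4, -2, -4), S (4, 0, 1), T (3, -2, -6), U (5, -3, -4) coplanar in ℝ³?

The plane through P, Q, R has normal n = PQ × PR = (8, 8, -4) and equation n·X = 32.
Checking the remaining points: n·S = 28, n·T = 32, n·U = 32.
Since n·S = 28 ≠ 32, S is off the plane and the points are not all coplanar.

No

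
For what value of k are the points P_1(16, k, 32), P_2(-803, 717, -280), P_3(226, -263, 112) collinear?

-63

Direction P_2P_3 = (1029, -980, 392). From the x-coordinate of P_1, the parameter along the line is τ = (16 − (-803))/1029 = 39/49.
Then k = 717 + 39/49·(-980) = -63.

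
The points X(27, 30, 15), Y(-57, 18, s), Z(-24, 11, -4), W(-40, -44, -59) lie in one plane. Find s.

Normal to plane XZW: n = (0, -2501, 2501); plane equation n·P = -37515.
Requiring n·Y = -37515: (2501)s + (-45018) = -37515.
So s = 3.

3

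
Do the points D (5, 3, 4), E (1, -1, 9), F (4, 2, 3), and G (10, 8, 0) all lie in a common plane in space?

With D as base: DE = (-4, -4, 5), DF = (-1, -1, -1), DG = (5, 5, -4).
DF × DG = (9, -9, 0).
DE · (DF × DG) = 0.
The scalar triple product vanishes, so the four points are coplanar.

Yes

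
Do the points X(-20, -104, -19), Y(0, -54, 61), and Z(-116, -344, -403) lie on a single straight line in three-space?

Yes

XY = (20, 50, 80), XZ = (-96, -240, -384).
XY × XZ = (0, 0, 0).
The cross product vanishes, so the three points are collinear.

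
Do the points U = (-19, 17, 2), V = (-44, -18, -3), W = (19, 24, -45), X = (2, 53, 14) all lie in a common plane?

With U as base: UV = (-25, -35, -5), UW = (38, 7, -47), UX = (21, 36, 12).
UW × UX = (1776, -1443, 1221).
UV · (UW × UX) = 0.
The scalar triple product vanishes, so the four points are coplanar.

Yes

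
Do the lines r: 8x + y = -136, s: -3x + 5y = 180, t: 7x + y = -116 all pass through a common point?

Intersecting r and s: solving the 2×2 system gives (x, y) = (-20, 24).
Substitute into t: (7)(-20) + (1)(24) = -116.
This equals -116, so (-20, 24) lies on all three lines and they are concurrent.

Yes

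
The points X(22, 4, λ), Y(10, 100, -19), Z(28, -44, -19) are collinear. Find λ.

-19

Direction YZ = (18, -144, 0). From the x-coordinate of X, the parameter along the line is τ = (22 − 10)/18 = 2/3.
Then λ = (-19) + 2/3·(0) = -19.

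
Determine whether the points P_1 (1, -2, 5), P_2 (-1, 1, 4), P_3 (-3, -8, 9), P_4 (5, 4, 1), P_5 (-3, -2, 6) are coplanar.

Yes

The plane through P_1, P_2, P_3 has normal n = P_1P_2 × P_1P_3 = (6, 12, 24) and equation n·P = 102.
Checking the remaining points: n·P_4 = 102, n·P_5 = 102.
All equal 102, so all 5 points lie in one plane.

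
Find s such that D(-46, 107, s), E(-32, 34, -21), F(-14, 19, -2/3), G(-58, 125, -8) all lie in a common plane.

2/3

The points are coplanar iff DE · (DF × DG) = 0.
Expanding, this is linear in s: (-1248)s + (832) = 0.
So s = 2/3.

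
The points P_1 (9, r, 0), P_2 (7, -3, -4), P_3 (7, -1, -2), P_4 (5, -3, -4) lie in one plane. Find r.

1

Coplanarity ⇔ det[P_1P_2; P_1P_3; P_1P_4] = 0.
Expanding, this is linear in r: (4)r + (-4) = 0.
So r = 1.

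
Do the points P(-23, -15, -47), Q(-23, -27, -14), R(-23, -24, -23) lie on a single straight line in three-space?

PQ = (0, -12, 33), PR = (0, -9, 24).
PQ × PR = (9, 0, 0).
The cross product is nonzero, so the points do not lie on one line.

No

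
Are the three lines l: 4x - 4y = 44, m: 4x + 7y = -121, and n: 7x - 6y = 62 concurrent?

Intersecting l and m: solving the 2×2 system gives (x, y) = (-4, -15).
Substitute into n: (7)(-4) + (-6)(-15) = 62.
This equals 62, so (-4, -15) lies on all three lines and they are concurrent.

Yes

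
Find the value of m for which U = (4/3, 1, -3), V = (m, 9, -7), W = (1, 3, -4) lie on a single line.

0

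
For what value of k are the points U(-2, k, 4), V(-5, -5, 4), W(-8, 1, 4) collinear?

-11

Collinearity requires UV × UW = 0; each component is linear in k.
The z-component gives (-3)k + (-33) = 0, so k = -11.
The remaining components then also vanish.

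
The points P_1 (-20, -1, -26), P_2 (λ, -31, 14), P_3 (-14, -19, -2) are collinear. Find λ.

-10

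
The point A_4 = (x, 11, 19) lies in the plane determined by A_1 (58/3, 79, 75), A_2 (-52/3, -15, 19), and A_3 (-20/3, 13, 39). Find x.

-6

Coplanarity requires A_1A_2 · (A_1A_3 × A_1A_4) = 0.
A_1A_2 = (-110/3, -94, -56), A_1A_3 = (-26, -66, -36); the triple product is linear in x with coefficient -312 and constant term -1872.
Setting it to zero: x = -6.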